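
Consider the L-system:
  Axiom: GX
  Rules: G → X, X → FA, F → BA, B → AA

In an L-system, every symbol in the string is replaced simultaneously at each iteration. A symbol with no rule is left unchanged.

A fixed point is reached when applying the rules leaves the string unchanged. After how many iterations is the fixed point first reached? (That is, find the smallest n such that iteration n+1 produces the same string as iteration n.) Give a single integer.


Step 0: GX
Step 1: XFA
Step 2: FABAA
Step 3: BAAAAAA
Step 4: AAAAAAAA
Step 5: AAAAAAAA  (unchanged — fixed point at step 4)

Answer: 4


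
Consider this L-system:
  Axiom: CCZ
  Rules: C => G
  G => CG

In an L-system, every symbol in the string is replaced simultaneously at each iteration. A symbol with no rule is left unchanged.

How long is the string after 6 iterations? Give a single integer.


Step 0: length = 3
Step 1: length = 3
Step 2: length = 5
Step 3: length = 7
Step 4: length = 11
Step 5: length = 17
Step 6: length = 27

Answer: 27


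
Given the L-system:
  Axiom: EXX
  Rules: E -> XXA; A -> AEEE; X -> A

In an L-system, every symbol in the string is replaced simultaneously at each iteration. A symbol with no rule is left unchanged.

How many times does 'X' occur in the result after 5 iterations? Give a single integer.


Answer: 84

Derivation:
Step 0: EXX  (2 'X')
Step 1: XXAAA  (2 'X')
Step 2: AAAEEEAEEEAEEE  (0 'X')
Step 3: AEEEAEEEAEEEXXAXXAXXAAEEEXXAXXAXXAAEEEXXAXXAXXA  (18 'X')
Step 4: AEEEXXAXXAXXAAEEEXXAXXAXXAAEEEXXAXXAXXAAAAEEEAAAEEEAAAEEEAEEEXXAXXAXXAAAAEEEAAAEEEAAAEEEAEEEXXAXXAXXAAAAEEEAAAEEEAAAEEE  (30 'X')
Step 5: AEEEXXAXXAXXAAAAEEEAAAEEEAAAEEEAEEEXXAXXAXXAAAAEEEAAAEEEAAAEEEAEEEXXAXXAXXAAAAEEEAAAEEEAAAEEEAEEEAEEEAEEEXXAXXAXXAAEEEAEEEAEEEXXAXXAXXAAEEEAEEEAEEEXXAXXAXXAAEEEXXAXXAXXAAAAEEEAAAEEEAAAEEEAEEEAEEEAEEEXXAXXAXXAAEEEAEEEAEEEXXAXXAXXAAEEEAEEEAEEEXXAXXAXXAAEEEXXAXXAXXAAAAEEEAAAEEEAAAEEEAEEEAEEEAEEEXXAXXAXXAAEEEAEEEAEEEXXAXXAXXAAEEEAEEEAEEEXXAXXAXXA  (84 'X')


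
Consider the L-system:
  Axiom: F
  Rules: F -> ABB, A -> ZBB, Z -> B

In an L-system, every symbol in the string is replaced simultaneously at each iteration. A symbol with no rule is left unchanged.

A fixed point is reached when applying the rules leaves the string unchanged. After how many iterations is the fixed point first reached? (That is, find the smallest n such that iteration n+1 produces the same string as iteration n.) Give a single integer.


Answer: 3

Derivation:
Step 0: F
Step 1: ABB
Step 2: ZBBBB
Step 3: BBBBB
Step 4: BBBBB  (unchanged — fixed point at step 3)


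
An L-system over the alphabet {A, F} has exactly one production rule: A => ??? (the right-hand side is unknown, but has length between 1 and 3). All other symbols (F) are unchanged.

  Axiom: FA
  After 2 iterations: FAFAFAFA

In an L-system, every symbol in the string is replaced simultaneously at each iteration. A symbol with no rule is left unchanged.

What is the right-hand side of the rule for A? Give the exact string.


Answer: AFA

Derivation:
Trying A => AFA:
  Step 0: FA
  Step 1: FAFA
  Step 2: FAFAFAFA
Matches the given result.


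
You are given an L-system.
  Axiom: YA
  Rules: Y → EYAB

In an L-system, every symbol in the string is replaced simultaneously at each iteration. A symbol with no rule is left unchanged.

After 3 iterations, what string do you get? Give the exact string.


Answer: EEEYABABABA

Derivation:
Step 0: YA
Step 1: EYABA
Step 2: EEYABABA
Step 3: EEEYABABABA


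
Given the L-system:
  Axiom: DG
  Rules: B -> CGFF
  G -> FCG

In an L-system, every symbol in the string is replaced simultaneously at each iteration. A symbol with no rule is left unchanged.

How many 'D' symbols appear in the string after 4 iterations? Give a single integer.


Step 0: DG  (1 'D')
Step 1: DFCG  (1 'D')
Step 2: DFCFCG  (1 'D')
Step 3: DFCFCFCG  (1 'D')
Step 4: DFCFCFCFCG  (1 'D')

Answer: 1


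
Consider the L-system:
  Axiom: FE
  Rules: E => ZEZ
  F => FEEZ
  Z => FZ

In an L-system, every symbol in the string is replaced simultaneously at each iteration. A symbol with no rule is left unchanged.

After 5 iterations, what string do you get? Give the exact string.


Answer: FEEZZEZZEZFZFZZEZFZFZZEZFZFEEZFZFEEZFZFZZEZFZFEEZFZFEEZFZFZZEZFZFEEZFZFEEZZEZZEZFZFEEZFZFEEZZEZZEZFZFEEZFZFEEZFZFZZEZFZFEEZFZFEEZZEZZEZFZFEEZFZFEEZZEZZEZFZFEEZFZFEEZFZFZZEZFZFEEZFZFEEZZEZZEZFZFEEZFZFEEZZEZZEZFZFZZEZFZFZZEZFZFEEZFZFEEZZEZZEZFZFEEZFZFEEZZEZZEZFZFZZEZFZFZZEZFZFEEZFZFEEZZEZZEZFZFEEZFZFEEZZEZZEZFZFEEZFZFEEZFZFZZEZFZFEEZFZFEEZZEZZEZFZFEEZFZFEEZZEZZEZFZFZZEZFZFZZEZFZFEEZFZFEEZZEZZEZFZFEEZFZ

Derivation:
Step 0: FE
Step 1: FEEZZEZ
Step 2: FEEZZEZZEZFZFZZEZFZ
Step 3: FEEZZEZZEZFZFZZEZFZFZZEZFZFEEZFZFEEZFZFZZEZFZFEEZFZ
Step 4: FEEZZEZZEZFZFZZEZFZFZZEZFZFEEZFZFEEZFZFZZEZFZFEEZFZFEEZFZFZZEZFZFEEZFZFEEZZEZZEZFZFEEZFZFEEZZEZZEZFZFEEZFZFEEZFZFZZEZFZFEEZFZFEEZZEZZEZFZFEEZFZ
Step 5: FEEZZEZZEZFZFZZEZFZFZZEZFZFEEZFZFEEZFZFZZEZFZFEEZFZFEEZFZFZZEZFZFEEZFZFEEZZEZZEZFZFEEZFZFEEZZEZZEZFZFEEZFZFEEZFZFZZEZFZFEEZFZFEEZZEZZEZFZFEEZFZFEEZZEZZEZFZFEEZFZFEEZFZFZZEZFZFEEZFZFEEZZEZZEZFZFEEZFZFEEZZEZZEZFZFZZEZFZFZZEZFZFEEZFZFEEZZEZZEZFZFEEZFZFEEZZEZZEZFZFZZEZFZFZZEZFZFEEZFZFEEZZEZZEZFZFEEZFZFEEZZEZZEZFZFEEZFZFEEZFZFZZEZFZFEEZFZFEEZZEZZEZFZFEEZFZFEEZZEZZEZFZFZZEZFZFZZEZFZFEEZFZFEEZZEZZEZFZFEEZFZ


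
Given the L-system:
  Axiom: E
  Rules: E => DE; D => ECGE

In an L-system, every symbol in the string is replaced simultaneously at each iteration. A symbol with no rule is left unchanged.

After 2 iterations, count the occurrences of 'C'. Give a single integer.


Step 0: E  (0 'C')
Step 1: DE  (0 'C')
Step 2: ECGEDE  (1 'C')

Answer: 1


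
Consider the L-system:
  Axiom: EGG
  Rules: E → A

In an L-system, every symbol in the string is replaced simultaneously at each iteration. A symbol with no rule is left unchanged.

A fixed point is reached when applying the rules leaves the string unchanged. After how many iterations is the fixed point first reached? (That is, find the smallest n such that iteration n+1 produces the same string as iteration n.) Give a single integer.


Answer: 1

Derivation:
Step 0: EGG
Step 1: AGG
Step 2: AGG  (unchanged — fixed point at step 1)


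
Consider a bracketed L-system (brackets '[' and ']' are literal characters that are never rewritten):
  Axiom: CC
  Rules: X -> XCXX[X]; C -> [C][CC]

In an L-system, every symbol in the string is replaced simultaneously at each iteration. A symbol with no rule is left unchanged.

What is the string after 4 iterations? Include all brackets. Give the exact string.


Step 0: CC
Step 1: [C][CC][C][CC]
Step 2: [[C][CC]][[C][CC][C][CC]][[C][CC]][[C][CC][C][CC]]
Step 3: [[[C][CC]][[C][CC][C][CC]]][[[C][CC]][[C][CC][C][CC]][[C][CC]][[C][CC][C][CC]]][[[C][CC]][[C][CC][C][CC]]][[[C][CC]][[C][CC][C][CC]][[C][CC]][[C][CC][C][CC]]]
Step 4: [[[[C][CC]][[C][CC][C][CC]]][[[C][CC]][[C][CC][C][CC]][[C][CC]][[C][CC][C][CC]]]][[[[C][CC]][[C][CC][C][CC]]][[[C][CC]][[C][CC][C][CC]][[C][CC]][[C][CC][C][CC]]][[[C][CC]][[C][CC][C][CC]]][[[C][CC]][[C][CC][C][CC]][[C][CC]][[C][CC][C][CC]]]][[[[C][CC]][[C][CC][C][CC]]][[[C][CC]][[C][CC][C][CC]][[C][CC]][[C][CC][C][CC]]]][[[[C][CC]][[C][CC][C][CC]]][[[C][CC]][[C][CC][C][CC]][[C][CC]][[C][CC][C][CC]]][[[C][CC]][[C][CC][C][CC]]][[[C][CC]][[C][CC][C][CC]][[C][CC]][[C][CC][C][CC]]]]

Answer: [[[[C][CC]][[C][CC][C][CC]]][[[C][CC]][[C][CC][C][CC]][[C][CC]][[C][CC][C][CC]]]][[[[C][CC]][[C][CC][C][CC]]][[[C][CC]][[C][CC][C][CC]][[C][CC]][[C][CC][C][CC]]][[[C][CC]][[C][CC][C][CC]]][[[C][CC]][[C][CC][C][CC]][[C][CC]][[C][CC][C][CC]]]][[[[C][CC]][[C][CC][C][CC]]][[[C][CC]][[C][CC][C][CC]][[C][CC]][[C][CC][C][CC]]]][[[[C][CC]][[C][CC][C][CC]]][[[C][CC]][[C][CC][C][CC]][[C][CC]][[C][CC][C][CC]]][[[C][CC]][[C][CC][C][CC]]][[[C][CC]][[C][CC][C][CC]][[C][CC]][[C][CC][C][CC]]]]


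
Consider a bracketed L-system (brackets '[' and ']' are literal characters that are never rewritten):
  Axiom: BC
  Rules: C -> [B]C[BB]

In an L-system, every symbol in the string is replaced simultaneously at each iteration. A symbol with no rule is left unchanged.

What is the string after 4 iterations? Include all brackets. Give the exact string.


Answer: B[B][B][B][B]C[BB][BB][BB][BB]

Derivation:
Step 0: BC
Step 1: B[B]C[BB]
Step 2: B[B][B]C[BB][BB]
Step 3: B[B][B][B]C[BB][BB][BB]
Step 4: B[B][B][B][B]C[BB][BB][BB][BB]


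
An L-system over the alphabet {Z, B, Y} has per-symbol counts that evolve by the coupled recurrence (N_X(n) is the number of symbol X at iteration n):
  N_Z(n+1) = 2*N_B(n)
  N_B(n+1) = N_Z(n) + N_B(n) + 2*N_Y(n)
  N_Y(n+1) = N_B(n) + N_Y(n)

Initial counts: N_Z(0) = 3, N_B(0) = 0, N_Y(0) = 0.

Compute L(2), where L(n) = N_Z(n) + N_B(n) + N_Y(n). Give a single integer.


Step 0: N_Z=3, N_B=0, N_Y=0, L=3
Step 1: N_Z=0, N_B=3, N_Y=0, L=3
Step 2: N_Z=6, N_B=3, N_Y=3, L=12

Answer: 12


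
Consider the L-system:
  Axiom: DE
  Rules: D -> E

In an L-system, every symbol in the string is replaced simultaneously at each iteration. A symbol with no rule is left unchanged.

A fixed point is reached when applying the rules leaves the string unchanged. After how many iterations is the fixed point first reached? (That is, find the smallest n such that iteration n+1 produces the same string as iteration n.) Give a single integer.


Answer: 1

Derivation:
Step 0: DE
Step 1: EE
Step 2: EE  (unchanged — fixed point at step 1)


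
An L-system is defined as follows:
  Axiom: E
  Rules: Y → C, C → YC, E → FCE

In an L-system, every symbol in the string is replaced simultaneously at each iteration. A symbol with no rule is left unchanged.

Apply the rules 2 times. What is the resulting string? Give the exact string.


Step 0: E
Step 1: FCE
Step 2: FYCFCE

Answer: FYCFCE


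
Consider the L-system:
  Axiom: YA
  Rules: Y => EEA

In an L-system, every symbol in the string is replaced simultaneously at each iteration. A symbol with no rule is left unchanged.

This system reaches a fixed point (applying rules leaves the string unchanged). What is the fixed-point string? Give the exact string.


Step 0: YA
Step 1: EEAA
Step 2: EEAA  (unchanged — fixed point at step 1)

Answer: EEAA


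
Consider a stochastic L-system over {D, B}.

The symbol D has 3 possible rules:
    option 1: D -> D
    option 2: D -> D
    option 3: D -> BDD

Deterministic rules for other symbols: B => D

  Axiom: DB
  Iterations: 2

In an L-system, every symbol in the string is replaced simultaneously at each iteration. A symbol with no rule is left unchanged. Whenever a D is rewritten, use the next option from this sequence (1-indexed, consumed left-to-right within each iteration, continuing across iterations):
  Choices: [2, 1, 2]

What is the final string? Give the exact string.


Step 0: DB
Step 1: DD  (used choices [2])
Step 2: DD  (used choices [1, 2])

Answer: DD


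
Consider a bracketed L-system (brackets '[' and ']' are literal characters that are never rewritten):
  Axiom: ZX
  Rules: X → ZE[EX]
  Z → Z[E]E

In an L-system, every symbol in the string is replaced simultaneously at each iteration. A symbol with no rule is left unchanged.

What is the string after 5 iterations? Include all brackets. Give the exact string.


Step 0: ZX
Step 1: Z[E]EZE[EX]
Step 2: Z[E]E[E]EZ[E]EE[EZE[EX]]
Step 3: Z[E]E[E]E[E]EZ[E]E[E]EE[EZ[E]EE[EZE[EX]]]
Step 4: Z[E]E[E]E[E]E[E]EZ[E]E[E]E[E]EE[EZ[E]E[E]EE[EZ[E]EE[EZE[EX]]]]
Step 5: Z[E]E[E]E[E]E[E]E[E]EZ[E]E[E]E[E]E[E]EE[EZ[E]E[E]E[E]EE[EZ[E]E[E]EE[EZ[E]EE[EZE[EX]]]]]

Answer: Z[E]E[E]E[E]E[E]E[E]EZ[E]E[E]E[E]E[E]EE[EZ[E]E[E]E[E]EE[EZ[E]E[E]EE[EZ[E]EE[EZE[EX]]]]]


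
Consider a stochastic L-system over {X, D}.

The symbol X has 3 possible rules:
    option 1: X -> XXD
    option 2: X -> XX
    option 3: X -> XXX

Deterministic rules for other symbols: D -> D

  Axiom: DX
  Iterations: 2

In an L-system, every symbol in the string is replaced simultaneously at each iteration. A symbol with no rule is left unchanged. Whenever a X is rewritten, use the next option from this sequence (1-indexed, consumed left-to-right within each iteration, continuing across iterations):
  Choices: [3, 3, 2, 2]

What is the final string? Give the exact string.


Step 0: DX
Step 1: DXXX  (used choices [3])
Step 2: DXXXXXXX  (used choices [3, 2, 2])

Answer: DXXXXXXX


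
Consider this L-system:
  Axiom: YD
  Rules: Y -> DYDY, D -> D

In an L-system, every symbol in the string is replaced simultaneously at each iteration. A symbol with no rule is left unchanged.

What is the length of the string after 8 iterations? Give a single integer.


Step 0: length = 2
Step 1: length = 5
Step 2: length = 11
Step 3: length = 23
Step 4: length = 47
Step 5: length = 95
Step 6: length = 191
Step 7: length = 383
Step 8: length = 767

Answer: 767


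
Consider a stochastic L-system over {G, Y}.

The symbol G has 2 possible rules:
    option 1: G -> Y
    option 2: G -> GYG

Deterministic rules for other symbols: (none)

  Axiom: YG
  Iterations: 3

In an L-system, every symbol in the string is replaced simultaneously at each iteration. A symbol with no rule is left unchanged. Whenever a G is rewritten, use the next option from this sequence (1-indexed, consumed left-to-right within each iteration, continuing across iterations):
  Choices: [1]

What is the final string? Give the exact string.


Answer: YY

Derivation:
Step 0: YG
Step 1: YY  (used choices [1])
Step 2: YY  (used choices [])
Step 3: YY  (used choices [])


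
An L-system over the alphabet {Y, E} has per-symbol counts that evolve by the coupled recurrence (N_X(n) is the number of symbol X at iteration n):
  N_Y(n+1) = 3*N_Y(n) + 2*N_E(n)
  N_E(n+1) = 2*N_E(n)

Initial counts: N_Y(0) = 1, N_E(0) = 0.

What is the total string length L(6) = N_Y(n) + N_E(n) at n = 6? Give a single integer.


Step 0: N_Y=1, N_E=0, L=1
Step 1: N_Y=3, N_E=0, L=3
Step 2: N_Y=9, N_E=0, L=9
Step 3: N_Y=27, N_E=0, L=27
Step 4: N_Y=81, N_E=0, L=81
Step 5: N_Y=243, N_E=0, L=243
Step 6: N_Y=729, N_E=0, L=729

Answer: 729


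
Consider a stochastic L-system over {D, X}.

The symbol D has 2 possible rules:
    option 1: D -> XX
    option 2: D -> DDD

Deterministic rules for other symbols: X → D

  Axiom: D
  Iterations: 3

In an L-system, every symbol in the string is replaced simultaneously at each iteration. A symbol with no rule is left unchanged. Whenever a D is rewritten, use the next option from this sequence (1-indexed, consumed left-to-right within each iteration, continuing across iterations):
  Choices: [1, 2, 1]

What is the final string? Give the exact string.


Step 0: D
Step 1: XX  (used choices [1])
Step 2: DD  (used choices [])
Step 3: DDDXX  (used choices [2, 1])

Answer: DDDXX


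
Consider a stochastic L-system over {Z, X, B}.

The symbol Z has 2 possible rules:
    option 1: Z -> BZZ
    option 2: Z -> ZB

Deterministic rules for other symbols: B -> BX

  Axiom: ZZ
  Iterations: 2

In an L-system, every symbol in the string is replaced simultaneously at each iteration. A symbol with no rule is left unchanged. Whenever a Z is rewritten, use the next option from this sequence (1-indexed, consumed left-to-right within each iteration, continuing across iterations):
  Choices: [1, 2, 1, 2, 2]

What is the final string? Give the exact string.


Step 0: ZZ
Step 1: BZZZB  (used choices [1, 2])
Step 2: BXBZZZBZBBX  (used choices [1, 2, 2])

Answer: BXBZZZBZBBX


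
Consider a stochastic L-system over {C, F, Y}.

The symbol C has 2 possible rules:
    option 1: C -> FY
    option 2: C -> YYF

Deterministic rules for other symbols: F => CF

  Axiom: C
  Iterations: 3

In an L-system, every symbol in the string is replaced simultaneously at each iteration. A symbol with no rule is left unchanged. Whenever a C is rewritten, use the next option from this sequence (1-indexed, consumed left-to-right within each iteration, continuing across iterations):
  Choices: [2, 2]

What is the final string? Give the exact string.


Answer: YYYYFCF

Derivation:
Step 0: C
Step 1: YYF  (used choices [2])
Step 2: YYCF  (used choices [])
Step 3: YYYYFCF  (used choices [2])


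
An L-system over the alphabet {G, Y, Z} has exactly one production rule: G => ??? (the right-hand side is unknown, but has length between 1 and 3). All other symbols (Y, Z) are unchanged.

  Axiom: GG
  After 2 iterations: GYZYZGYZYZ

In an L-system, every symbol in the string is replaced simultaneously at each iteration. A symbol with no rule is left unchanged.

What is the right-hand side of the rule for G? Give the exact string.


Answer: GYZ

Derivation:
Trying G => GYZ:
  Step 0: GG
  Step 1: GYZGYZ
  Step 2: GYZYZGYZYZ
Matches the given result.


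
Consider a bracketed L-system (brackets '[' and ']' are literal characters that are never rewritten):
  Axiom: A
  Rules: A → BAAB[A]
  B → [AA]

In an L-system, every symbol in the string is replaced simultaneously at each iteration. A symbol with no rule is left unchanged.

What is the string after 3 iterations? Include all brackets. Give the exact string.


Step 0: A
Step 1: BAAB[A]
Step 2: [AA]BAAB[A]BAAB[A][AA][BAAB[A]]
Step 3: [BAAB[A]BAAB[A]][AA]BAAB[A]BAAB[A][AA][BAAB[A]][AA]BAAB[A]BAAB[A][AA][BAAB[A]][BAAB[A]BAAB[A]][[AA]BAAB[A]BAAB[A][AA][BAAB[A]]]

Answer: [BAAB[A]BAAB[A]][AA]BAAB[A]BAAB[A][AA][BAAB[A]][AA]BAAB[A]BAAB[A][AA][BAAB[A]][BAAB[A]BAAB[A]][[AA]BAAB[A]BAAB[A][AA][BAAB[A]]]


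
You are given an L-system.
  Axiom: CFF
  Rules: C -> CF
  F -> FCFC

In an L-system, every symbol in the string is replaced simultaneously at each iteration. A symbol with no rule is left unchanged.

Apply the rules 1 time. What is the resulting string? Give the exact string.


Step 0: CFF
Step 1: CFFCFCFCFC

Answer: CFFCFCFCFC


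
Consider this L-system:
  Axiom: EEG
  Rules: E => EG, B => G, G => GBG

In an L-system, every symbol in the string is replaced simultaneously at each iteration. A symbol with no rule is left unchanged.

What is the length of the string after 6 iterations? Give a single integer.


Step 0: length = 3
Step 1: length = 7
Step 2: length = 17
Step 3: length = 41
Step 4: length = 99
Step 5: length = 239
Step 6: length = 577

Answer: 577


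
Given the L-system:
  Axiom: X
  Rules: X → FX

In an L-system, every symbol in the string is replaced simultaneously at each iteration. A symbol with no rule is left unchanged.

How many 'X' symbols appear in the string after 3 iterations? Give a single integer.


Answer: 1

Derivation:
Step 0: X  (1 'X')
Step 1: FX  (1 'X')
Step 2: FFX  (1 'X')
Step 3: FFFX  (1 'X')


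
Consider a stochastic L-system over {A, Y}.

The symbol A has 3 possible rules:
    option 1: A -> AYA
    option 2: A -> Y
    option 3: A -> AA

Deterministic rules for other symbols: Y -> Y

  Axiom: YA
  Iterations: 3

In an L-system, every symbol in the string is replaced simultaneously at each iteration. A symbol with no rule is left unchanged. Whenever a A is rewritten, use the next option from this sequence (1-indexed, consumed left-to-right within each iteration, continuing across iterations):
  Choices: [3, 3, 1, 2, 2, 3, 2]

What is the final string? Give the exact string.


Answer: YYYAAYY

Derivation:
Step 0: YA
Step 1: YAA  (used choices [3])
Step 2: YAAAYA  (used choices [3, 1])
Step 3: YYYAAYY  (used choices [2, 2, 3, 2])


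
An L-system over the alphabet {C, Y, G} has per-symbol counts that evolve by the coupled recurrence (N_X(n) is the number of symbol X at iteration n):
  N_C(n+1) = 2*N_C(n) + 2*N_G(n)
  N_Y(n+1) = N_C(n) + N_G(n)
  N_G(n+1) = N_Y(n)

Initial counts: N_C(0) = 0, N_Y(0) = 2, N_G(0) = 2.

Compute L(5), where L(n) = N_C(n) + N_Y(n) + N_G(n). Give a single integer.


Answer: 280

Derivation:
Step 0: N_C=0, N_Y=2, N_G=2, L=4
Step 1: N_C=4, N_Y=2, N_G=2, L=8
Step 2: N_C=12, N_Y=6, N_G=2, L=20
Step 3: N_C=28, N_Y=14, N_G=6, L=48
Step 4: N_C=68, N_Y=34, N_G=14, L=116
Step 5: N_C=164, N_Y=82, N_G=34, L=280


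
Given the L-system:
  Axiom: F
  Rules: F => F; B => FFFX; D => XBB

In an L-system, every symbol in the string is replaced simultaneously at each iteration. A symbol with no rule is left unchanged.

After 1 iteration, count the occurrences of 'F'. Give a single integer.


Step 0: F  (1 'F')
Step 1: F  (1 'F')

Answer: 1


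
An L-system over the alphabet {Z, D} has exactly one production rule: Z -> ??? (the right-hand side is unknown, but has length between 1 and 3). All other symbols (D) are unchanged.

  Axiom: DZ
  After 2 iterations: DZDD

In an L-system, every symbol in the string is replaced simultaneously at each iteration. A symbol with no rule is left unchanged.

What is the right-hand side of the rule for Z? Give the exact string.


Trying Z -> ZD:
  Step 0: DZ
  Step 1: DZD
  Step 2: DZDD
Matches the given result.

Answer: ZD


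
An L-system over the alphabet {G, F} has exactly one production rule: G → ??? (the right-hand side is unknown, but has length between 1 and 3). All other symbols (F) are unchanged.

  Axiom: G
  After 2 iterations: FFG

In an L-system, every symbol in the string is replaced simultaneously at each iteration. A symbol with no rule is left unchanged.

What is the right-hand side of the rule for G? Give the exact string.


Answer: FG

Derivation:
Trying G → FG:
  Step 0: G
  Step 1: FG
  Step 2: FFG
Matches the given result.


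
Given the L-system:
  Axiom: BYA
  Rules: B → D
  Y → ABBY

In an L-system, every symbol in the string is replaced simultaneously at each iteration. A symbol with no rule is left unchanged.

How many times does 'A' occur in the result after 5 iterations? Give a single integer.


Answer: 6

Derivation:
Step 0: BYA  (1 'A')
Step 1: DABBYA  (2 'A')
Step 2: DADDABBYA  (3 'A')
Step 3: DADDADDABBYA  (4 'A')
Step 4: DADDADDADDABBYA  (5 'A')
Step 5: DADDADDADDADDABBYA  (6 'A')


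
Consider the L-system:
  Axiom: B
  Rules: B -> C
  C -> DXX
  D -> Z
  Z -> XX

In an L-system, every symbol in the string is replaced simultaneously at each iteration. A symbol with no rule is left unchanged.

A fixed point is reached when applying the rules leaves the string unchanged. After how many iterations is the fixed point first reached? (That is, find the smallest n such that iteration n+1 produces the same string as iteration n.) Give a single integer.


Step 0: B
Step 1: C
Step 2: DXX
Step 3: ZXX
Step 4: XXXX
Step 5: XXXX  (unchanged — fixed point at step 4)

Answer: 4


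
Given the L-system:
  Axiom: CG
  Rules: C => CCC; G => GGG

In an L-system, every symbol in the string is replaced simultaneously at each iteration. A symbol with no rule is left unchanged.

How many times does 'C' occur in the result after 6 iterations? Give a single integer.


Answer: 729

Derivation:
Final string: CCCCCCCCCCCCCCCCCCCCCCCCCCCCCCCCCCCCCCCCCCCCCCCCCCCCCCCCCCCCCCCCCCCCCCCCCCCCCCCCCCCCCCCCCCCCCCCCCCCCCCCCCCCCCCCCCCCCCCCCCCCCCCCCCCCCCCCCCCCCCCCCCCCCCCCCCCCCCCCCCCCCCCCCCCCCCCCCCCCCCCCCCCCCCCCCCCCCCCCCCCCCCCCCCCCCCCCCCCCCCCCCCCCCCCCCCCCCCCCCCCCCCCCCCCCCCCCCCCCCCCCCCCCCCCCCCCCCCCCCCCCCCCCCCCCCCCCCCCCCCCCCCCCCCCCCCCCCCCCCCCCCCCCCCCCCCCCCCCCCCCCCCCCCCCCCCCCCCCCCCCCCCCCCCCCCCCCCCCCCCCCCCCCCCCCCCCCCCCCCCCCCCCCCCCCCCCCCCCCCCCCCCCCCCCCCCCCCCCCCCCCCCCCCCCCCCCCCCCCCCCCCCCCCCCCCCCCCCCCCCCCCCCCCCCCCCCCCCCCCCCCCCCCCCCCCCCCCCCCCCCCCCCCCCCCCCCCCCCCCCCCCCCCCCCCCCCCCCCCCCCCCCCCCCCCCCCCCCCCCCCCCCCCCCCCCCCCCCCCCCCCCCCCCCCCCCCCCCCCCCCCCCCCCCCCCCCCCCCCCCCCCCCCCCCCCCCCCCCCCCCCCCCCCCCCCCCCCCCCCCCCCCCCCCCCCCCCCCCCCCCCCCCCCCCCCCCCCCCCCCCCCCCCCCGGGGGGGGGGGGGGGGGGGGGGGGGGGGGGGGGGGGGGGGGGGGGGGGGGGGGGGGGGGGGGGGGGGGGGGGGGGGGGGGGGGGGGGGGGGGGGGGGGGGGGGGGGGGGGGGGGGGGGGGGGGGGGGGGGGGGGGGGGGGGGGGGGGGGGGGGGGGGGGGGGGGGGGGGGGGGGGGGGGGGGGGGGGGGGGGGGGGGGGGGGGGGGGGGGGGGGGGGGGGGGGGGGGGGGGGGGGGGGGGGGGGGGGGGGGGGGGGGGGGGGGGGGGGGGGGGGGGGGGGGGGGGGGGGGGGGGGGGGGGGGGGGGGGGGGGGGGGGGGGGGGGGGGGGGGGGGGGGGGGGGGGGGGGGGGGGGGGGGGGGGGGGGGGGGGGGGGGGGGGGGGGGGGGGGGGGGGGGGGGGGGGGGGGGGGGGGGGGGGGGGGGGGGGGGGGGGGGGGGGGGGGGGGGGGGGGGGGGGGGGGGGGGGGGGGGGGGGGGGGGGGGGGGGGGGGGGGGGGGGGGGGGGGGGGGGGGGGGGGGGGGGGGGGGGGGGGGGGGGGGGGGGGGGGGGGGGGGGGGGGGGGGGGGGGGGGGGGGGGGGGGGGGGGGGGGGGGGGGGGGGGGGGGGGGGGGGGGGGGGGGGGGGGGGGGGGGGGGGGGGGGGGGGGGGGGGGGGGGGGGGGGGGGGGGGGGGGGGGGGGGGGGGGGGGGGGGGGGGGGGGGGGGGGGGGGGGGGGGGGGGGGGGGGG
Count of 'C': 729


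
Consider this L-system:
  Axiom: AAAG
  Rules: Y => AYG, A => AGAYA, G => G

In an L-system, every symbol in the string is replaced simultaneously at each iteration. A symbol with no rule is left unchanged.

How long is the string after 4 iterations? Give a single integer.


Step 0: length = 4
Step 1: length = 16
Step 2: length = 58
Step 3: length = 202
Step 4: length = 694

Answer: 694


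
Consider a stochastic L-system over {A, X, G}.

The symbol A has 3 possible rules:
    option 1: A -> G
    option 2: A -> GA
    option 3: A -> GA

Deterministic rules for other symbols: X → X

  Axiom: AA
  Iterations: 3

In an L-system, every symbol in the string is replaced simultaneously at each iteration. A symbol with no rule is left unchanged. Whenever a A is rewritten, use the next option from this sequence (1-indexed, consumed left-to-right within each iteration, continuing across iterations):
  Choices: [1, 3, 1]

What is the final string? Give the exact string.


Step 0: AA
Step 1: GGA  (used choices [1, 3])
Step 2: GGG  (used choices [1])
Step 3: GGG  (used choices [])

Answer: GGG


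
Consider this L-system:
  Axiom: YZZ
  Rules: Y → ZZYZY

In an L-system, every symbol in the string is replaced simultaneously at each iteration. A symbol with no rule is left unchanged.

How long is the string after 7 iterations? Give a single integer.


Step 0: length = 3
Step 1: length = 7
Step 2: length = 15
Step 3: length = 31
Step 4: length = 63
Step 5: length = 127
Step 6: length = 255
Step 7: length = 511

Answer: 511


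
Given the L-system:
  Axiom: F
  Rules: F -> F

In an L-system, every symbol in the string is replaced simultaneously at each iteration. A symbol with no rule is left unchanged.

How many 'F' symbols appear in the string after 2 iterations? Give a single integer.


Step 0: F  (1 'F')
Step 1: F  (1 'F')
Step 2: F  (1 'F')

Answer: 1


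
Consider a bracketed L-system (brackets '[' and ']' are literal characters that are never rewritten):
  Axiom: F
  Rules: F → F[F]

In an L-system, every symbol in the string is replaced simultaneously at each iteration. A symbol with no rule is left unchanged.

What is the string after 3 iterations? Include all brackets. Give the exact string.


Step 0: F
Step 1: F[F]
Step 2: F[F][F[F]]
Step 3: F[F][F[F]][F[F][F[F]]]

Answer: F[F][F[F]][F[F][F[F]]]


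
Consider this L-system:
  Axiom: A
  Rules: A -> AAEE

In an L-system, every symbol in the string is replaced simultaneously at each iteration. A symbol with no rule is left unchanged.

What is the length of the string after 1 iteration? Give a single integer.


Answer: 4

Derivation:
Step 0: length = 1
Step 1: length = 4


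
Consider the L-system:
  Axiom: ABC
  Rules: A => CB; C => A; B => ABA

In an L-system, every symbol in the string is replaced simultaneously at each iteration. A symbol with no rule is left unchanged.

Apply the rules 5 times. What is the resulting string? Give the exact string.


Step 0: ABC
Step 1: CBABAA
Step 2: AABACBABACBCB
Step 3: CBCBABACBAABACBABACBAABAAABA
Step 4: AABAAABACBABACBAABACBCBABACBAABACBABACBAABACBCBABACBCBCBABACB
Step 5: CBCBABACBCBCBABACBAABACBABACBAABACBCBABACBAABAAABACBABACBAABACBCBABACBAABACBABACBAABACBCBABACBAABAAABACBABACBAABAAABAAABACBABACBAABA

Answer: CBCBABACBCBCBABACBAABACBABACBAABACBCBABACBAABAAABACBABACBAABACBCBABACBAABACBABACBAABACBCBABACBAABAAABACBABACBAABAAABAAABACBABACBAABA


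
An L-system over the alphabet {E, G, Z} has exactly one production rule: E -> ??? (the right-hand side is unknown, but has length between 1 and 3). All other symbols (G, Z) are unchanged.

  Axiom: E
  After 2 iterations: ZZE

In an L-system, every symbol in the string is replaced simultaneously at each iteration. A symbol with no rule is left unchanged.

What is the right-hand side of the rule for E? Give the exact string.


Trying E -> ZE:
  Step 0: E
  Step 1: ZE
  Step 2: ZZE
Matches the given result.

Answer: ZE


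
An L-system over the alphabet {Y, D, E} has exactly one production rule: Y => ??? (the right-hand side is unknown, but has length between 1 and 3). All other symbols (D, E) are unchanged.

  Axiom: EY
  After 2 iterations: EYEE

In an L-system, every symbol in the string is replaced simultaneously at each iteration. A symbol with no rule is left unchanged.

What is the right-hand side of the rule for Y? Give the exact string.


Trying Y => YE:
  Step 0: EY
  Step 1: EYE
  Step 2: EYEE
Matches the given result.

Answer: YE


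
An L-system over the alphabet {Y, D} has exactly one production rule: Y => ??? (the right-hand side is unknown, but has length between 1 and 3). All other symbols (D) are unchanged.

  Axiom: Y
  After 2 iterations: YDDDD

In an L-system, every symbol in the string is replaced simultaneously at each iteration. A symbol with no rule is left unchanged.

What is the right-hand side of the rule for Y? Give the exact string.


Trying Y => YDD:
  Step 0: Y
  Step 1: YDD
  Step 2: YDDDD
Matches the given result.

Answer: YDD


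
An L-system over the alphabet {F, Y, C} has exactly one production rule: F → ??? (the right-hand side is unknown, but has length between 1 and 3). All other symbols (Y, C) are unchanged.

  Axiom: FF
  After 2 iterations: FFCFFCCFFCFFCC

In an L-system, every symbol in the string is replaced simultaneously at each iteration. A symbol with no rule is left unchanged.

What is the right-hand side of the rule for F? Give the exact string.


Trying F → FFC:
  Step 0: FF
  Step 1: FFCFFC
  Step 2: FFCFFCCFFCFFCC
Matches the given result.

Answer: FFC


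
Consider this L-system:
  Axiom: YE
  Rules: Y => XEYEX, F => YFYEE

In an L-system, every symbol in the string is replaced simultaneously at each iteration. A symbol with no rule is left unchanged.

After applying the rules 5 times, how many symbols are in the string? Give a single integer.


Step 0: length = 2
Step 1: length = 6
Step 2: length = 10
Step 3: length = 14
Step 4: length = 18
Step 5: length = 22

Answer: 22


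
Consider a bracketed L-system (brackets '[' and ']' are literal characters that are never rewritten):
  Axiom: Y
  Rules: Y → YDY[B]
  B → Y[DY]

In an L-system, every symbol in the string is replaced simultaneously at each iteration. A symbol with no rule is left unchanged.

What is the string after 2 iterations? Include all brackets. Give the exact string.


Answer: YDY[B]DYDY[B][Y[DY]]

Derivation:
Step 0: Y
Step 1: YDY[B]
Step 2: YDY[B]DYDY[B][Y[DY]]


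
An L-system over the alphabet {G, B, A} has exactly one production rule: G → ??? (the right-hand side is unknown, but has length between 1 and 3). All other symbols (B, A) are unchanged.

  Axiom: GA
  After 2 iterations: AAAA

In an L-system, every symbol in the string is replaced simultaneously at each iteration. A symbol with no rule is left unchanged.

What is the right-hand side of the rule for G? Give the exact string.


Answer: AAA

Derivation:
Trying G → AAA:
  Step 0: GA
  Step 1: AAAA
  Step 2: AAAA
Matches the given result.


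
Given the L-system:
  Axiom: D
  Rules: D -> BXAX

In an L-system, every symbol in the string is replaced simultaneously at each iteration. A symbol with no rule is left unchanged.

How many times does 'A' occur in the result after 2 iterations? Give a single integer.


Step 0: D  (0 'A')
Step 1: BXAX  (1 'A')
Step 2: BXAX  (1 'A')

Answer: 1


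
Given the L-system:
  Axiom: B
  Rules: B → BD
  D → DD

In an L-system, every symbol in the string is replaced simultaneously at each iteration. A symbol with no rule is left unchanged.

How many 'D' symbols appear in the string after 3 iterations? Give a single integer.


Step 0: B  (0 'D')
Step 1: BD  (1 'D')
Step 2: BDDD  (3 'D')
Step 3: BDDDDDDD  (7 'D')

Answer: 7


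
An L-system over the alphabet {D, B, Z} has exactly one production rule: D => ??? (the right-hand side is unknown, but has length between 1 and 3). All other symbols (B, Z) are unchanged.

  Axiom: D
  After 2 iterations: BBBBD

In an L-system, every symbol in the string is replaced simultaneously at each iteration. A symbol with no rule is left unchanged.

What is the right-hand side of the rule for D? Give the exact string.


Trying D => BBD:
  Step 0: D
  Step 1: BBD
  Step 2: BBBBD
Matches the given result.

Answer: BBD


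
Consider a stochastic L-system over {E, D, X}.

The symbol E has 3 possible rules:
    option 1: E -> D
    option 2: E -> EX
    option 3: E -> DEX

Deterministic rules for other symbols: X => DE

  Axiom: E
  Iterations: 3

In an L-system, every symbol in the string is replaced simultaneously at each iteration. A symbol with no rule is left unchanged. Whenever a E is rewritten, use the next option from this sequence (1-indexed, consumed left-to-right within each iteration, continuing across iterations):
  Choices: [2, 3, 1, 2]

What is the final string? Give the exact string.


Step 0: E
Step 1: EX  (used choices [2])
Step 2: DEXDE  (used choices [3])
Step 3: DDDEDEX  (used choices [1, 2])

Answer: DDDEDEX


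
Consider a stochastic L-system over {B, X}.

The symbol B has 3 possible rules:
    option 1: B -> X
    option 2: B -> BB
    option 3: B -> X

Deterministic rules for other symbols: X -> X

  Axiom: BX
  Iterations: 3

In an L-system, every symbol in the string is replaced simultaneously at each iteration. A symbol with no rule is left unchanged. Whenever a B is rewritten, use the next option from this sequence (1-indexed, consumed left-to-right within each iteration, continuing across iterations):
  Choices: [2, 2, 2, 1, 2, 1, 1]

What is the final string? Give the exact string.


Step 0: BX
Step 1: BBX  (used choices [2])
Step 2: BBBBX  (used choices [2, 2])
Step 3: XBBXXX  (used choices [1, 2, 1, 1])

Answer: XBBXXX


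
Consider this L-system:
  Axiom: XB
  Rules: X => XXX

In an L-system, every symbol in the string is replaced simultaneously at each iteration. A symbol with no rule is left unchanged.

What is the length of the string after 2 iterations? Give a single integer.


Answer: 10

Derivation:
Step 0: length = 2
Step 1: length = 4
Step 2: length = 10


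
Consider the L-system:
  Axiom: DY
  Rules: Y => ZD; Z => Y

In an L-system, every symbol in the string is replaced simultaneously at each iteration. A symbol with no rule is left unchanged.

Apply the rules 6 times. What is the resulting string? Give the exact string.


Step 0: DY
Step 1: DZD
Step 2: DYD
Step 3: DZDD
Step 4: DYDD
Step 5: DZDDD
Step 6: DYDDD

Answer: DYDDD


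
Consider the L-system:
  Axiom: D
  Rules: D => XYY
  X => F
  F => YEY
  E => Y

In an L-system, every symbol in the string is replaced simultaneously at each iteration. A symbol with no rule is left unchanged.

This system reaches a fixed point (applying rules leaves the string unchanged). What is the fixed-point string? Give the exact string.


Answer: YYYYY

Derivation:
Step 0: D
Step 1: XYY
Step 2: FYY
Step 3: YEYYY
Step 4: YYYYY
Step 5: YYYYY  (unchanged — fixed point at step 4)


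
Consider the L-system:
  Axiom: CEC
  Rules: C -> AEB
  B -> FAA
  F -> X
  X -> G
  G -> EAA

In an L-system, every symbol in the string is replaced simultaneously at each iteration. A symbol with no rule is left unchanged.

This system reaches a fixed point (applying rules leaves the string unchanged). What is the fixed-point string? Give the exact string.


Step 0: CEC
Step 1: AEBEAEB
Step 2: AEFAAEAEFAA
Step 3: AEXAAEAEXAA
Step 4: AEGAAEAEGAA
Step 5: AEEAAAAEAEEAAAA
Step 6: AEEAAAAEAEEAAAA  (unchanged — fixed point at step 5)

Answer: AEEAAAAEAEEAAAA


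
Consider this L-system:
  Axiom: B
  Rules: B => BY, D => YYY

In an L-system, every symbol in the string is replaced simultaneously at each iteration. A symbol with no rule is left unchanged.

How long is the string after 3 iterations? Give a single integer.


Answer: 4

Derivation:
Step 0: length = 1
Step 1: length = 2
Step 2: length = 3
Step 3: length = 4


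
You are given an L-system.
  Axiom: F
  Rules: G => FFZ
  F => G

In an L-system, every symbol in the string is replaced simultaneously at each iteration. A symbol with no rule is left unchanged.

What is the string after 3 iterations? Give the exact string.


Step 0: F
Step 1: G
Step 2: FFZ
Step 3: GGZ

Answer: GGZ


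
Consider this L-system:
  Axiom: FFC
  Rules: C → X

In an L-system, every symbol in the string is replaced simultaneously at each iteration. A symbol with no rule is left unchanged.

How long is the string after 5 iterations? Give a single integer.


Answer: 3

Derivation:
Step 0: length = 3
Step 1: length = 3
Step 2: length = 3
Step 3: length = 3
Step 4: length = 3
Step 5: length = 3


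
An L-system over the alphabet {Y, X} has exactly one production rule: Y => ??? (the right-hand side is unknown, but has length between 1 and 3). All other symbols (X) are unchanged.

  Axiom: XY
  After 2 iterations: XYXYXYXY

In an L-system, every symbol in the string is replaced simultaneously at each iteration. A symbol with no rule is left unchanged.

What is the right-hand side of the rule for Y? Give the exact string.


Trying Y => YXY:
  Step 0: XY
  Step 1: XYXY
  Step 2: XYXYXYXY
Matches the given result.

Answer: YXY


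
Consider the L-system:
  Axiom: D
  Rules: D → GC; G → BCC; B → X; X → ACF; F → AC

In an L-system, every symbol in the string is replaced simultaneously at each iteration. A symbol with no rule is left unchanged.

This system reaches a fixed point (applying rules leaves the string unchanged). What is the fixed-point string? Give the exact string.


Answer: ACACCCC

Derivation:
Step 0: D
Step 1: GC
Step 2: BCCC
Step 3: XCCC
Step 4: ACFCCC
Step 5: ACACCCC
Step 6: ACACCCC  (unchanged — fixed point at step 5)


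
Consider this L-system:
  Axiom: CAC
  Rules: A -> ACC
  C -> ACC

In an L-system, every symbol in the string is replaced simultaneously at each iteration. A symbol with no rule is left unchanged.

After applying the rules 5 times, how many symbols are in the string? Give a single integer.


Answer: 729

Derivation:
Step 0: length = 3
Step 1: length = 9
Step 2: length = 27
Step 3: length = 81
Step 4: length = 243
Step 5: length = 729


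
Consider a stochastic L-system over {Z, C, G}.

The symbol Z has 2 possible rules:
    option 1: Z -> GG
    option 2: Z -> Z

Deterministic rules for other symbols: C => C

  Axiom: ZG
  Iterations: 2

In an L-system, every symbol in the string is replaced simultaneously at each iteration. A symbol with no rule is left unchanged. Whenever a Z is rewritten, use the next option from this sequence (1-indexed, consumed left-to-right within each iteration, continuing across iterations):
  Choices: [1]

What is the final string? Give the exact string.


Step 0: ZG
Step 1: GGG  (used choices [1])
Step 2: GGG  (used choices [])

Answer: GGG


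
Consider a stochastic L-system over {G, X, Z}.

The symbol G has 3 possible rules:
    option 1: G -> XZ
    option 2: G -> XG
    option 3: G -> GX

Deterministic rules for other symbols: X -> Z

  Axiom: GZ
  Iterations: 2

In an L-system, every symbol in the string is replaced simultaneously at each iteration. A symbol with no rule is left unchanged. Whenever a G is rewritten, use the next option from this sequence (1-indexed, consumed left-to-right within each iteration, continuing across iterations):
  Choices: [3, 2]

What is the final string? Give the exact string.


Answer: XGZZ

Derivation:
Step 0: GZ
Step 1: GXZ  (used choices [3])
Step 2: XGZZ  (used choices [2])


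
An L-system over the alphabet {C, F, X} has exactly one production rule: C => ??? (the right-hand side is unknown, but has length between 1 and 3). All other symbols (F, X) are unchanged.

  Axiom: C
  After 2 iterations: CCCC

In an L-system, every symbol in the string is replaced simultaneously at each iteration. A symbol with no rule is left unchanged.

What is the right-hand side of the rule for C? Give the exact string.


Trying C => CC:
  Step 0: C
  Step 1: CC
  Step 2: CCCC
Matches the given result.

Answer: CC
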